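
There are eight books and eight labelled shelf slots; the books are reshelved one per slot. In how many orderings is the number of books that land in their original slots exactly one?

14832

Pick the single fixed position: C(8,1) = 8 ways.
The other 7 form a derangement: !7 = 1854.
Total: 8 × 1854 = 14832.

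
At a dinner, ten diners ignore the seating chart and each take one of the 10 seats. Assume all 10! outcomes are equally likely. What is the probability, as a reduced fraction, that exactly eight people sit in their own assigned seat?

Favorable outcomes: C(10,8)·!2 = 45·1 = 45.
Total outcomes: 10! = 3628800.
Probability = 45/3628800 = 1/80640.

1/80640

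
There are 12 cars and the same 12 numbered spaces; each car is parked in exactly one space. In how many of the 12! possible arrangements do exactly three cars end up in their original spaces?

Pick the 3 fixed positions: C(12,3) = 220 ways.
The other 9 form a derangement: !9 = 133496.
Total: 220 × 133496 = 29369120.

29369120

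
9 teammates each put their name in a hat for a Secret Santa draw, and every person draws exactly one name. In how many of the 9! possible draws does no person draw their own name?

Use !n = (n-1)(!(n-1) + !(n-2)).
!9 = 8·(14833 + 1854) = 8·16687 = 133496

133496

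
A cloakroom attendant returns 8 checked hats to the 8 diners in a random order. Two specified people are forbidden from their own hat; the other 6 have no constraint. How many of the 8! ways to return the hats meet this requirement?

Let A_j be the event that the j-th constrained one is fixed. By inclusion-exclusion over the 2 events:
Σ_{j=0}^{2} (-1)^j C(2,j)(8-j)!
= C(2,0)·8! - C(2,1)·7! + C(2,2)·6!
= 40320 - 10080 + 720
= 30960

30960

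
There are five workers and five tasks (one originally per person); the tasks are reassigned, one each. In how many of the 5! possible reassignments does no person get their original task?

44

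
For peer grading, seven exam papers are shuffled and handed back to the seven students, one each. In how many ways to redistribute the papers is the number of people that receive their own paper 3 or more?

# with exactly i fixed is C(7,i)·!(7-i); sum over i=3..7:
  i=3: C(7,3)·!4 = 35·9 = 315
  i=4: C(7,4)·!3 = 35·2 = 70
  i=5: C(7,5)·!2 = 21·1 = 21
  i=6: C(7,6)·!1 = 7·0 = 0
  i=7: C(7,7)·!0 = 1·1 = 1
Total = 407.

407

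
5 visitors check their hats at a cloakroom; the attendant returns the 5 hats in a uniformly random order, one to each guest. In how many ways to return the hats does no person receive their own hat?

!5 = 5! · Σ_{k=0}^{5} (-1)^k/k!
= 5! - 5!/1! + 5!/2! - 5!/3! + 5!/4! - 5!/5!
= 120 - 120 + 60 - 20 + 5 - 1
= 44

44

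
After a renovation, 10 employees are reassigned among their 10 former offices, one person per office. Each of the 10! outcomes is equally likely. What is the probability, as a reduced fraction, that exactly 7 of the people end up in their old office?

1/15120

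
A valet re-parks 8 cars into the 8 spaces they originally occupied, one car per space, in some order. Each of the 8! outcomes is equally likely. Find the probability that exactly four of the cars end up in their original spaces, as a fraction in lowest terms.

Favorable outcomes: C(8,4)·!4 = 70·9 = 630.
Total outcomes: 8! = 40320.
Probability = 630/40320 = 1/64.

1/64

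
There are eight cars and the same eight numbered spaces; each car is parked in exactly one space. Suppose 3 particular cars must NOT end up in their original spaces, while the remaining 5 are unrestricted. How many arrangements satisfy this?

27240

Let A_j be the event that the j-th constrained one is fixed. By inclusion-exclusion over the 3 events:
Σ_{j=0}^{3} (-1)^j C(3,j)(8-j)!
= C(3,0)·8! - C(3,1)·7! + C(3,2)·6! - C(3,3)·5!
= 40320 - 15120 + 2160 - 120
= 27240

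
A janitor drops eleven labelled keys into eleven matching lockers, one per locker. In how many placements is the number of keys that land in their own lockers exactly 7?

2970

Choose which 7 of the 11 are fixed: C(11,7) = 330.
The other 4 form a derangement: !4 = 9.
Total: 330 × 9 = 2970.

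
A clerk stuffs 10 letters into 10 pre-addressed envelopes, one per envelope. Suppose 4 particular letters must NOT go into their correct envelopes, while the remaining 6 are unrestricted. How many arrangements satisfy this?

2399760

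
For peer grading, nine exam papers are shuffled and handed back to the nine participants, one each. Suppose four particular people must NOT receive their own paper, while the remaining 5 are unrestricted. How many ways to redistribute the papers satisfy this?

Inclusion-exclusion on the 4 forbidden self-matches:
Σ_{j=0}^{4} (-1)^j C(4,j)(9-j)!
= C(4,0)·9! - C(4,1)·8! + C(4,2)·7! - C(4,3)·6! + C(4,4)·5!
= 362880 - 161280 + 30240 - 2880 + 120
= 229080

229080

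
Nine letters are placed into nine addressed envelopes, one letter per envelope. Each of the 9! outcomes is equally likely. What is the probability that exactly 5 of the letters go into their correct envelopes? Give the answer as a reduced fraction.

Favorable outcomes: C(9,5)·!4 = 126·9 = 1134.
Total outcomes: 9! = 362880.
Probability = 1134/362880 = 1/320.

1/320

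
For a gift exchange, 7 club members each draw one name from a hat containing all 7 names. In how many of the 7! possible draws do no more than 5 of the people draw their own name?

# with exactly i fixed is C(7,i)·!(7-i); sum over i=0..5:
  i=0: C(7,0)·!7 = 1·1854 = 1854
  i=1: C(7,1)·!6 = 7·265 = 1855
  i=2: C(7,2)·!5 = 21·44 = 924
  i=3: C(7,3)·!4 = 35·9 = 315
  i=4: C(7,4)·!3 = 35·2 = 70
  i=5: C(7,5)·!2 = 21·1 = 21
Total = 5039.

5039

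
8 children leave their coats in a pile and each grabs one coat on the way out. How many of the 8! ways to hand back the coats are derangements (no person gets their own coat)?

14833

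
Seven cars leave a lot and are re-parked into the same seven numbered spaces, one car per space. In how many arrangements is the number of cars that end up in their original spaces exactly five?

21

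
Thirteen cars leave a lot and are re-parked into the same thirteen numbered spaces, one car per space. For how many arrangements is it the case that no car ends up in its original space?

2290792932

!13 = 13! · Σ_{k=0}^{13} (-1)^k/k!
= 13! - 13!/1! + 13!/2! - 13!/3! + 13!/4! - 13!/5! + 13!/6! - 13!/7! + 13!/8! - 13!/9! + 13!/10! - 13!/11! + 13!/12! - 13!/13!
= 6227020800 - 6227020800 + 3113510400 - 1037836800 + 259459200 - 51891840 + 8648640 - 1235520 + 154440 - 17160 + 1716 - 156 + 13 - 1
= 2290792932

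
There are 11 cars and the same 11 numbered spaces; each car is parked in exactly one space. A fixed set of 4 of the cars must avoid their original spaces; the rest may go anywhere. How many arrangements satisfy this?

27422640

Let A_j be the event that the j-th constrained one is fixed. By inclusion-exclusion over the 4 events:
Σ_{j=0}^{4} (-1)^j C(4,j)(11-j)!
= C(4,0)·11! - C(4,1)·10! + C(4,2)·9! - C(4,3)·8! + C(4,4)·7!
= 39916800 - 14515200 + 2177280 - 161280 + 5040
= 27422640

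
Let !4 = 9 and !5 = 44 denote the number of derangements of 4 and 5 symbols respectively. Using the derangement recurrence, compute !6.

!6 = (6-1)·(!5 + !4) = 5·(44 + 9) = 5·53 = 265.

265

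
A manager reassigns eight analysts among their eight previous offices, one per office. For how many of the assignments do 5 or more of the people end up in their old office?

141

# with exactly i fixed is C(8,i)·!(8-i); sum over i=5..8:
  i=5: C(8,5)·!3 = 56·2 = 112
  i=6: C(8,6)·!2 = 28·1 = 28
  i=7: C(8,7)·!1 = 8·0 = 0
  i=8: C(8,8)·!0 = 1·1 = 1
Total = 141.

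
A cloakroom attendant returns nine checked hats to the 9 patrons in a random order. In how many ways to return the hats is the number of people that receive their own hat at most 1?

266993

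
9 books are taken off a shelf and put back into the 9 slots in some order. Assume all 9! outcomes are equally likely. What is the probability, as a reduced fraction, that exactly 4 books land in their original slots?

Favorable outcomes: C(9,4)·!5 = 126·44 = 5544.
Total outcomes: 9! = 362880.
Probability = 5544/362880 = 11/720.

11/720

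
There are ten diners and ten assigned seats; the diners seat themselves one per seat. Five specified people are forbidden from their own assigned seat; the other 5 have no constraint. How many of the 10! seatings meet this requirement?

Inclusion-exclusion on the 5 forbidden self-matches:
Σ_{j=0}^{5} (-1)^j C(5,j)(10-j)!
= C(5,0)·10! - C(5,1)·9! + C(5,2)·8! - C(5,3)·7! + C(5,4)·6! - C(5,5)·5!
= 3628800 - 1814400 + 403200 - 50400 + 3600 - 120
= 2170680

2170680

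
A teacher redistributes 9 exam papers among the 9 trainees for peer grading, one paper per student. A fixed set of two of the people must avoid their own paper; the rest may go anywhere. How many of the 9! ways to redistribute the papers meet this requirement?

287280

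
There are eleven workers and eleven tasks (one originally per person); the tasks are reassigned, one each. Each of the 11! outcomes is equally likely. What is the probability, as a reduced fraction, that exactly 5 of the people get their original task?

53/17280

Favorable outcomes: C(11,5)·!6 = 462·265 = 122430.
Total outcomes: 11! = 39916800.
Probability = 122430/39916800 = 53/17280.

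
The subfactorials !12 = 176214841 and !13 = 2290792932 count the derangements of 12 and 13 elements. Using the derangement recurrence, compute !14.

!14 = (14-1)·(!13 + !12) = 13·(2290792932 + 176214841) = 13·2467007773 = 32071101049.

32071101049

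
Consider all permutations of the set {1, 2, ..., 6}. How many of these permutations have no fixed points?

The number of derangements of 6 is !6 = Σ_{k=0}^{6} (-1)^k·6!/k!
= 6! - 6!/1! + 6!/2! - 6!/3! + 6!/4! - 6!/5! + 6!/6!
= 720 - 720 + 360 - 120 + 30 - 6 + 1
= 265

265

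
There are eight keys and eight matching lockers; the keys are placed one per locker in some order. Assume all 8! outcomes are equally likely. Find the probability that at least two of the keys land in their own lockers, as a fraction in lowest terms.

2131/8064

Favorable outcomes: Σ_{i≥2} C(8,i)·!(8-i) = 28·265 + 56·44 + 70·9 + 56·2 + 28·1 + 8·0 + 1·1 = 10655.
Total outcomes: 8! = 40320.
Probability = 10655/40320 = 2131/8064.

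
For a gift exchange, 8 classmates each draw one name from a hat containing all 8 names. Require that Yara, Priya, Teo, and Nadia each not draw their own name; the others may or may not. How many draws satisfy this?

Let A_j be the event that the j-th constrained one is fixed. By inclusion-exclusion over the 4 events:
Σ_{j=0}^{4} (-1)^j C(4,j)(8-j)!
= C(4,0)·8! - C(4,1)·7! + C(4,2)·6! - C(4,3)·5! + C(4,4)·4!
= 40320 - 20160 + 4320 - 480 + 24
= 24024

24024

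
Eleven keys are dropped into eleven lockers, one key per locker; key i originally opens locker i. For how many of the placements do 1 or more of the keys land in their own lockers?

# with exactly i fixed is C(11,i)·!(11-i); sum over i=1..11:
  i=1: C(11,1)·!10 = 11·1334961 = 14684571
  i=2: C(11,2)·!9 = 55·133496 = 7342280
  i=3: C(11,3)·!8 = 165·14833 = 2447445
  i=4: C(11,4)·!7 = 330·1854 = 611820
  i=5: C(11,5)·!6 = 462·265 = 122430
  i=6: C(11,6)·!5 = 462·44 = 20328
  i=7: C(11,7)·!4 = 330·9 = 2970
  i=8: C(11,8)·!3 = 165·2 = 330
  i=9: C(11,9)·!2 = 55·1 = 55
  i=10: C(11,10)·!1 = 11·0 = 0
  i=11: C(11,11)·!0 = 1·1 = 1
Total = 25232230.

25232230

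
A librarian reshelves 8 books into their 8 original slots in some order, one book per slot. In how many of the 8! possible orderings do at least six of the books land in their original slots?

29

# with exactly i fixed is C(8,i)·!(8-i); sum over i=6..8:
  i=6: C(8,6)·!2 = 28·1 = 28
  i=7: C(8,7)·!1 = 8·0 = 0
  i=8: C(8,8)·!0 = 1·1 = 1
Total = 29.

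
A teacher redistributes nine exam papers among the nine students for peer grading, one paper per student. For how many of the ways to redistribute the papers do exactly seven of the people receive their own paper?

36

Pick the 7 fixed positions: C(9,7) = 36 ways.
The other 2 form a derangement: !2 = 1.
Total: 36 × 1 = 36.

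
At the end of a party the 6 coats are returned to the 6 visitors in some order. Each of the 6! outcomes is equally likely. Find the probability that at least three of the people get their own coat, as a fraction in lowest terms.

7/90

Favorable outcomes: Σ_{i≥3} C(6,i)·!(6-i) = 20·2 + 15·1 + 6·0 + 1·1 = 56.
Total outcomes: 6! = 720.
Probability = 56/720 = 7/90.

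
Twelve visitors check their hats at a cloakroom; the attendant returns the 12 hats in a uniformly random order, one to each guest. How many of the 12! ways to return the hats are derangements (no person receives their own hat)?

176214841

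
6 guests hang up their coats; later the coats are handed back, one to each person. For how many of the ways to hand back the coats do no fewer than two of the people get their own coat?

# with exactly i fixed is C(6,i)·!(6-i); sum over i=2..6:
  i=2: C(6,2)·!4 = 15·9 = 135
  i=3: C(6,3)·!3 = 20·2 = 40
  i=4: C(6,4)·!2 = 15·1 = 15
  i=5: C(6,5)·!1 = 6·0 = 0
  i=6: C(6,6)·!0 = 1·1 = 1
Total = 191.

191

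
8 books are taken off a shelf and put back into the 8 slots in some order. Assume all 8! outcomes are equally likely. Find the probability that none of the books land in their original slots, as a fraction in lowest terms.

2119/5760

Favorable outcomes: !8 = 14833.
Total outcomes: 8! = 40320.
Probability = 14833/40320 = 2119/5760.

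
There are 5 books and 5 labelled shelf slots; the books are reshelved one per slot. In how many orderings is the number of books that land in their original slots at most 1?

Sum C(5,i)·!(5-i) for i = 0..1:
  i=0: C(5,0)·!5 = 1·44 = 44
  i=1: C(5,1)·!4 = 5·9 = 45
Total = 89.

89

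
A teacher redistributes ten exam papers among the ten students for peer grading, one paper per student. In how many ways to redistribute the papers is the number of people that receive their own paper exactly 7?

240

Choose which 7 of the 10 are fixed: C(10,7) = 120.
The remaining 3 must be deranged: !3 = 2.
Total: 120 × 2 = 240.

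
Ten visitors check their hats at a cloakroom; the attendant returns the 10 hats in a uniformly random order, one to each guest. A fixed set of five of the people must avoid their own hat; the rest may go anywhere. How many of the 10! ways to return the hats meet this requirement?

2170680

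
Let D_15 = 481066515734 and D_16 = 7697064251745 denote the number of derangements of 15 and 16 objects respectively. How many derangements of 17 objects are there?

D_17 = (17-1)·(D_16 + D_15) = 16·(7697064251745 + 481066515734) = 16·8178130767479 = 130850092279664.

130850092279664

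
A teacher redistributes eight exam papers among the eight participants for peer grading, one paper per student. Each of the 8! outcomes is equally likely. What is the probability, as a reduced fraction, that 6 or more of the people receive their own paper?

Favorable outcomes: Σ_{i≥6} C(8,i)·!(8-i) = 28·1 + 8·0 + 1·1 = 29.
Total outcomes: 8! = 40320.
Probability = 29/40320 = 29/40320.

29/40320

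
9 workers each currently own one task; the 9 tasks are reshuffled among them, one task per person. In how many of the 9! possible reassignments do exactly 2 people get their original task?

Pick the 2 fixed positions: C(9,2) = 36 ways.
The other 7 form a derangement: !7 = 1854.
Total: 36 × 1854 = 66744.

66744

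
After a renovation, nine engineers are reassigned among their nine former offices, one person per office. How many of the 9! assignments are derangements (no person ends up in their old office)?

133496

!9 is the nearest integer to 9!/e.
9! = 362880, and 362880/e ≈ 133496.09, so !9 = 133496.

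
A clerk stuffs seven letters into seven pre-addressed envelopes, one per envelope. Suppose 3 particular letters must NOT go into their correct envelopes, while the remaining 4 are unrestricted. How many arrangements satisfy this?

3216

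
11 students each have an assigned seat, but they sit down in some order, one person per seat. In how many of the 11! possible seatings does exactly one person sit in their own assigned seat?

Choose which one of the 11 is fixed: C(11,1) = 11.
The remaining 10 must be deranged: !10 = 1334961.
Total: 11 × 1334961 = 14684571.

14684571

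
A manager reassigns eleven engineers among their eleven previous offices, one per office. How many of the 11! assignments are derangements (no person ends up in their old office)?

14684570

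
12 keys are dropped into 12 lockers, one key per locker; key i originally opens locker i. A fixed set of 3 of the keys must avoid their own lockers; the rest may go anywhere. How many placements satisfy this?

369774720

Let A_j be the event that the j-th constrained one is fixed. By inclusion-exclusion over the 3 events:
Σ_{j=0}^{3} (-1)^j C(3,j)(12-j)!
= C(3,0)·12! - C(3,1)·11! + C(3,2)·10! - C(3,3)·9!
= 479001600 - 119750400 + 10886400 - 362880
= 369774720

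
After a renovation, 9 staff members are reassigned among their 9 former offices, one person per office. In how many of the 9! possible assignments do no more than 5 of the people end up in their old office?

362675

Sum C(9,i)·!(9-i) for i = 0..5:
  i=0: C(9,0)·!9 = 1·133496 = 133496
  i=1: C(9,1)·!8 = 9·14833 = 133497
  i=2: C(9,2)·!7 = 36·1854 = 66744
  i=3: C(9,3)·!6 = 84·265 = 22260
  i=4: C(9,4)·!5 = 126·44 = 5544
  i=5: C(9,5)·!4 = 126·9 = 1134
Total = 362675.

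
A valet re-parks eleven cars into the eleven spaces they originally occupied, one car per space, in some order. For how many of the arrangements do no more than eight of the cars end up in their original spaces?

Sum C(11,i)·!(11-i) for i = 0..8:
  i=0: C(11,0)·!11 = 1·14684570 = 14684570
  i=1: C(11,1)·!10 = 11·1334961 = 14684571
  i=2: C(11,2)·!9 = 55·133496 = 7342280
  i=3: C(11,3)·!8 = 165·14833 = 2447445
  i=4: C(11,4)·!7 = 330·1854 = 611820
  i=5: C(11,5)·!6 = 462·265 = 122430
  i=6: C(11,6)·!5 = 462·44 = 20328
  i=7: C(11,7)·!4 = 330·9 = 2970
  i=8: C(11,8)·!3 = 165·2 = 330
Total = 39916744.

39916744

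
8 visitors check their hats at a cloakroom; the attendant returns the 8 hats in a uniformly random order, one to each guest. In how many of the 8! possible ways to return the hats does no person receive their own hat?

Use !n = n·!(n-1) + (-1)^n.
!8 = 8·1854 + 1 = 14833

14833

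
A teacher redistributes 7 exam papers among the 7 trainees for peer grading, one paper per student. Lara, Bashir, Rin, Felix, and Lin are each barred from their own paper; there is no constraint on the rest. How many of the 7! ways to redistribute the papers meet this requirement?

2428

Inclusion-exclusion on the 5 forbidden self-matches:
Σ_{j=0}^{5} (-1)^j C(5,j)(7-j)!
= C(5,0)·7! - C(5,1)·6! + C(5,2)·5! - C(5,3)·4! + C(5,4)·3! - C(5,5)·2!
= 5040 - 3600 + 1200 - 240 + 30 - 2
= 2428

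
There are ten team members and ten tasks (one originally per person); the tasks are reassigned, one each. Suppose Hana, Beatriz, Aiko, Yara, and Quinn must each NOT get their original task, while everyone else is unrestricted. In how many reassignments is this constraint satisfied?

2170680

Inclusion-exclusion on the 5 forbidden self-matches:
Σ_{j=0}^{5} (-1)^j C(5,j)(10-j)!
= C(5,0)·10! - C(5,1)·9! + C(5,2)·8! - C(5,3)·7! + C(5,4)·6! - C(5,5)·5!
= 3628800 - 1814400 + 403200 - 50400 + 3600 - 120
= 2170680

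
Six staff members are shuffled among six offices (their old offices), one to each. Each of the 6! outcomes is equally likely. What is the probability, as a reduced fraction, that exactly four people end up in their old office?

Favorable outcomes: C(6,4)·!2 = 15·1 = 15.
Total outcomes: 6! = 720.
Probability = 15/720 = 1/48.

1/48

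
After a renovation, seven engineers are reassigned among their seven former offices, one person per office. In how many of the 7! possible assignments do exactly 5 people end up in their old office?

21

Choose which 5 of the 7 are fixed: C(7,5) = 21.
The other 2 form a derangement: !2 = 1.
Total: 21 × 1 = 21.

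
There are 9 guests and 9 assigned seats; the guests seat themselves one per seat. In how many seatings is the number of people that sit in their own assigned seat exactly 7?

Pick the 7 fixed positions: C(9,7) = 36 ways.
The remaining 2 must be deranged: !2 = 1.
Total: 36 × 1 = 36.

36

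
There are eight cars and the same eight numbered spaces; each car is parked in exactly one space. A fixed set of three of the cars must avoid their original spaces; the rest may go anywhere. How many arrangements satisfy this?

27240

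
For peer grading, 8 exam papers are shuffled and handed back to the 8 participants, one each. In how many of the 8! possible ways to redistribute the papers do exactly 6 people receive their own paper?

28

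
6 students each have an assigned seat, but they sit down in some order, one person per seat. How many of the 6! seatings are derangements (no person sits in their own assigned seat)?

265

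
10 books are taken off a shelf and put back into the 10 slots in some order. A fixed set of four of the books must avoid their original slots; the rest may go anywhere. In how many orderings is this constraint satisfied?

Inclusion-exclusion on the 4 forbidden self-matches:
Σ_{j=0}^{4} (-1)^j C(4,j)(10-j)!
= C(4,0)·10! - C(4,1)·9! + C(4,2)·8! - C(4,3)·7! + C(4,4)·6!
= 3628800 - 1451520 + 241920 - 20160 + 720
= 2399760

2399760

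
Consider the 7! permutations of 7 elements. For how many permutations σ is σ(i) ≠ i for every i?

1854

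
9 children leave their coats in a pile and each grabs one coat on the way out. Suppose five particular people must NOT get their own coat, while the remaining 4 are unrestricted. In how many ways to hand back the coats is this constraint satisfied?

205056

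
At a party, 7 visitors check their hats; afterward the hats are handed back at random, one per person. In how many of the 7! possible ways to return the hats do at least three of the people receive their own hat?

407

Sum C(7,i)·!(7-i) for i = 3..7:
  i=3: C(7,3)·!4 = 35·9 = 315
  i=4: C(7,4)·!3 = 35·2 = 70
  i=5: C(7,5)·!2 = 21·1 = 21
  i=6: C(7,6)·!1 = 7·0 = 0
  i=7: C(7,7)·!0 = 1·1 = 1
Total = 407.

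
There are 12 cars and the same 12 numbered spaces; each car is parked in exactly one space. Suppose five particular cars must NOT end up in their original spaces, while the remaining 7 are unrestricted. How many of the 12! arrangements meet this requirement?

312273360

Inclusion-exclusion on the 5 forbidden self-matches:
Σ_{j=0}^{5} (-1)^j C(5,j)(12-j)!
= C(5,0)·12! - C(5,1)·11! + C(5,2)·10! - C(5,3)·9! + C(5,4)·8! - C(5,5)·7!
= 479001600 - 199584000 + 36288000 - 3628800 + 201600 - 5040
= 312273360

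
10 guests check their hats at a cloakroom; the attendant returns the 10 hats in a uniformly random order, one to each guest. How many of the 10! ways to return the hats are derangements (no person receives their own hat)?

1334961

The subfactorial !10 = [10!/e] (nearest integer).
10! = 3628800, and 3628800/e ≈ 1334960.92, so !10 = 1334961.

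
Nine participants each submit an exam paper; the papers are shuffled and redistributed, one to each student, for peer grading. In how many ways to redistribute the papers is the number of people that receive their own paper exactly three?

Choose which 3 of the 9 are fixed: C(9,3) = 84.
The remaining 6 must be deranged: !6 = 265.
Total: 84 × 265 = 22260.

22260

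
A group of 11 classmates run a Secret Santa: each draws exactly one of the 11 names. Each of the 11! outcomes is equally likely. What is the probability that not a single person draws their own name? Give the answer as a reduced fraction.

1468457/3991680

Favorable outcomes: !11 = 14684570.
Total outcomes: 11! = 39916800.
Probability = 14684570/39916800 = 1468457/3991680.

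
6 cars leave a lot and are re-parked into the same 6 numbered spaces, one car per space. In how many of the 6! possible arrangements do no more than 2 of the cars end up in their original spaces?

Sum C(6,i)·!(6-i) for i = 0..2:
  i=0: C(6,0)·!6 = 1·265 = 265
  i=1: C(6,1)·!5 = 6·44 = 264
  i=2: C(6,2)·!4 = 15·9 = 135
Total = 664.

664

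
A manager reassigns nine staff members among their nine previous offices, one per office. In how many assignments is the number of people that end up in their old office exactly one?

Choose which one of the 9 is fixed: C(9,1) = 9.
The other 8 form a derangement: !8 = 14833.
Total: 9 × 14833 = 133497.

133497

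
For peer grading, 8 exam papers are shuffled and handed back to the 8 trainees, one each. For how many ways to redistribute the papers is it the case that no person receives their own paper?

14833

The number of derangements of 8 is !8 = Σ_{k=0}^{8} (-1)^k·8!/k!
= 8! - 8!/1! + 8!/2! - 8!/3! + 8!/4! - 8!/5! + 8!/6! - 8!/7! + 8!/8!
= 40320 - 40320 + 20160 - 6720 + 1680 - 336 + 56 - 8 + 1
= 14833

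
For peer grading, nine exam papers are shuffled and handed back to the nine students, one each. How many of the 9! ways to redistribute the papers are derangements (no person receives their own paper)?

133496

By inclusion-exclusion, !9 = Σ (-1)^k · 9!/k! for k=0..9
= 9! - 9!/1! + 9!/2! - 9!/3! + 9!/4! - 9!/5! + 9!/6! - 9!/7! + 9!/8! - 9!/9!
= 362880 - 362880 + 181440 - 60480 + 15120 - 3024 + 504 - 72 + 9 - 1
= 133496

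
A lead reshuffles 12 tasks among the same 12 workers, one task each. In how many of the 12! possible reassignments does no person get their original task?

176214841

By inclusion-exclusion, !12 = Σ (-1)^k · 12!/k! for k=0..12
= 12! - 12!/1! + 12!/2! - 12!/3! + 12!/4! - 12!/5! + 12!/6! - 12!/7! + 12!/8! - 12!/9! + 12!/10! - 12!/11! + 12!/12!
= 479001600 - 479001600 + 239500800 - 79833600 + 19958400 - 3991680 + 665280 - 95040 + 11880 - 1320 + 132 - 12 + 1
= 176214841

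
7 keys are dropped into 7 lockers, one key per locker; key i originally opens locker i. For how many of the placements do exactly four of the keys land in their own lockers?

70

Choose which 4 of the 7 are fixed: C(7,4) = 35.
The other 3 form a derangement: !3 = 2.
Total: 35 × 2 = 70.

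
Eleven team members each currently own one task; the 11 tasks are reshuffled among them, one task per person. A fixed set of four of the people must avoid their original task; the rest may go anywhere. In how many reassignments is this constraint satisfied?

27422640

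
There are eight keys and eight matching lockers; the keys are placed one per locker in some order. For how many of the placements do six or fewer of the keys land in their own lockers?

# with exactly i fixed is C(8,i)·!(8-i); sum over i=0..6:
  i=0: C(8,0)·!8 = 1·14833 = 14833
  i=1: C(8,1)·!7 = 8·1854 = 14832
  i=2: C(8,2)·!6 = 28·265 = 7420
  i=3: C(8,3)·!5 = 56·44 = 2464
  i=4: C(8,4)·!4 = 70·9 = 630
  i=5: C(8,5)·!3 = 56·2 = 112
  i=6: C(8,6)·!2 = 28·1 = 28
Total = 40319.

40319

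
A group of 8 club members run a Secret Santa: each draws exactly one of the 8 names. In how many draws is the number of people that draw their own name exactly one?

14832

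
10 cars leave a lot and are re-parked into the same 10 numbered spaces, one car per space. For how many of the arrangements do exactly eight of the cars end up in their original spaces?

Pick the 8 fixed positions: C(10,8) = 45 ways.
The remaining 2 must be deranged: !2 = 1.
Total: 45 × 1 = 45.

45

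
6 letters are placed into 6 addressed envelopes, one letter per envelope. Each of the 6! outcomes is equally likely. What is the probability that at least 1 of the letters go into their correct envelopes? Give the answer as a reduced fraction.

91/144

Favorable outcomes: Σ_{i≥1} C(6,i)·!(6-i) = 6·44 + 15·9 + 20·2 + 15·1 + 6·0 + 1·1 = 455.
Total outcomes: 6! = 720.
Probability = 455/720 = 91/144.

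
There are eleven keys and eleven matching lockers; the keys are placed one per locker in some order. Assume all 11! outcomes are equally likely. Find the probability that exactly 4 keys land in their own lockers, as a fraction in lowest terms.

Favorable outcomes: C(11,4)·!7 = 330·1854 = 611820.
Total outcomes: 11! = 39916800.
Probability = 611820/39916800 = 103/6720.

103/6720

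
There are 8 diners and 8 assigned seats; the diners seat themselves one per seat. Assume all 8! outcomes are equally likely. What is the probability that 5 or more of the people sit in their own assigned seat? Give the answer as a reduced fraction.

Favorable outcomes: Σ_{i≥5} C(8,i)·!(8-i) = 56·2 + 28·1 + 8·0 + 1·1 = 141.
Total outcomes: 8! = 40320.
Probability = 141/40320 = 47/13440.

47/13440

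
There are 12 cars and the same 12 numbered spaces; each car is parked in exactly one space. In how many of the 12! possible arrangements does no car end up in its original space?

176214841

The subfactorial !12 = [12!/e] (nearest integer).
12! = 479001600, and 479001600/e ≈ 176214840.93, so !12 = 176214841.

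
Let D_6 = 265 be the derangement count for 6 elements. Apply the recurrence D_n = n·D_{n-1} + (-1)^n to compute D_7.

1854

D_7 = 7·265 - 1 = 1854.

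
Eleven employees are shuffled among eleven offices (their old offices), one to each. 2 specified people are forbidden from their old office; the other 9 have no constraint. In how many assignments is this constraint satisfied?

33022080

Inclusion-exclusion on the 2 forbidden self-matches:
Σ_{j=0}^{2} (-1)^j C(2,j)(11-j)!
= C(2,0)·11! - C(2,1)·10! + C(2,2)·9!
= 39916800 - 7257600 + 362880
= 33022080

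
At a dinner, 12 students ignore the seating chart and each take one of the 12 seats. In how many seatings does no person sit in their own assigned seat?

The number of derangements of 12 is !12 = Σ_{k=0}^{12} (-1)^k·12!/k!
= 12! - 12!/1! + 12!/2! - 12!/3! + 12!/4! - 12!/5! + 12!/6! - 12!/7! + 12!/8! - 12!/9! + 12!/10! - 12!/11! + 12!/12!
= 479001600 - 479001600 + 239500800 - 79833600 + 19958400 - 3991680 + 665280 - 95040 + 11880 - 1320 + 132 - 12 + 1
= 176214841

176214841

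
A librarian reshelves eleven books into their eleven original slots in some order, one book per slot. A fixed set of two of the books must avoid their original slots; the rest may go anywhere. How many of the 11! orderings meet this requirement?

Let A_j be the event that the j-th constrained one is fixed. By inclusion-exclusion over the 2 events:
Σ_{j=0}^{2} (-1)^j C(2,j)(11-j)!
= C(2,0)·11! - C(2,1)·10! + C(2,2)·9!
= 39916800 - 7257600 + 362880
= 33022080

33022080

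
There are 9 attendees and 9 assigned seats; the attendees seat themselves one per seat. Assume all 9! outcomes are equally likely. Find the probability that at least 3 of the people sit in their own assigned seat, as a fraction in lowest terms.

29143/362880

Favorable outcomes: Σ_{i≥3} C(9,i)·!(9-i) = 84·265 + 126·44 + 126·9 + 84·2 + 36·1 + 9·0 + 1·1 = 29143.
Total outcomes: 9! = 362880.
Probability = 29143/362880 = 29143/362880.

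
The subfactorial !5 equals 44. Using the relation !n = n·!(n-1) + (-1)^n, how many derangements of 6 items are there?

265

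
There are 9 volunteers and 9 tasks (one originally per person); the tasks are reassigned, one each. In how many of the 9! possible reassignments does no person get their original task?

The subfactorial !9 = [9!/e] (nearest integer).
9! = 362880, and 362880/e ≈ 133496.09, so !9 = 133496.

133496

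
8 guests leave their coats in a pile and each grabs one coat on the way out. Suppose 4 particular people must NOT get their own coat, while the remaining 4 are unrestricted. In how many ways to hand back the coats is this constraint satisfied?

24024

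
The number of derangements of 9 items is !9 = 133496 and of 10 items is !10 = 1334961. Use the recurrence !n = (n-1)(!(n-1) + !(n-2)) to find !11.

14684570

!11 = (11-1)·(!10 + !9) = 10·(1334961 + 133496) = 10·1468457 = 14684570.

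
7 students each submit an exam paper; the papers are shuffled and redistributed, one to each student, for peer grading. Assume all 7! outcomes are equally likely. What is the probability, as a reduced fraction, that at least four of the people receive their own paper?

23/1260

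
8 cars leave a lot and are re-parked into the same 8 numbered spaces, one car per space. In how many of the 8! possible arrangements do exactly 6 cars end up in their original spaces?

28

Choose which 6 of the 8 are fixed: C(8,6) = 28.
The other 2 form a derangement: !2 = 1.
Total: 28 × 1 = 28.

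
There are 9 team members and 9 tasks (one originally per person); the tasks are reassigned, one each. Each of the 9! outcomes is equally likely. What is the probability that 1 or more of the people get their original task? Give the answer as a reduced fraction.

28673/45360

Favorable outcomes: Σ_{i≥1} C(9,i)·!(9-i) = 9·14833 + 36·1854 + 84·265 + 126·44 + 126·9 + 84·2 + 36·1 + 9·0 + 1·1 = 229384.
Total outcomes: 9! = 362880.
Probability = 229384/362880 = 28673/45360.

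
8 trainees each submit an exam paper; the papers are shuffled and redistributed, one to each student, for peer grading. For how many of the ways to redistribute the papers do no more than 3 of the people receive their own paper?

39549

Sum C(8,i)·!(8-i) for i = 0..3:
  i=0: C(8,0)·!8 = 1·14833 = 14833
  i=1: C(8,1)·!7 = 8·1854 = 14832
  i=2: C(8,2)·!6 = 28·265 = 7420
  i=3: C(8,3)·!5 = 56·44 = 2464
Total = 39549.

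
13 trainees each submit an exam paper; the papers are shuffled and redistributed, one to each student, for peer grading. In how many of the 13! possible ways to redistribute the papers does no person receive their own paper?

2290792932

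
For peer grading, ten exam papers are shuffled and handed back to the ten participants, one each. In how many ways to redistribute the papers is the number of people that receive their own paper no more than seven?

3628754

Sum C(10,i)·!(10-i) for i = 0..7:
  i=0: C(10,0)·!10 = 1·1334961 = 1334961
  i=1: C(10,1)·!9 = 10·133496 = 1334960
  i=2: C(10,2)·!8 = 45·14833 = 667485
  i=3: C(10,3)·!7 = 120·1854 = 222480
  i=4: C(10,4)·!6 = 210·265 = 55650
  i=5: C(10,5)·!5 = 252·44 = 11088
  i=6: C(10,6)·!4 = 210·9 = 1890
  i=7: C(10,7)·!3 = 120·2 = 240
Total = 3628754.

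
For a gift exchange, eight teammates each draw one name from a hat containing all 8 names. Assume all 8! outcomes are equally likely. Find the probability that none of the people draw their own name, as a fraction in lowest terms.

Favorable outcomes: !8 = 14833.
Total outcomes: 8! = 40320.
Probability = 14833/40320 = 2119/5760.

2119/5760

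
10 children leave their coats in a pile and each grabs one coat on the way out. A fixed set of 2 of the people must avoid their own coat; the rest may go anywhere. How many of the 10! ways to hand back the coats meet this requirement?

Inclusion-exclusion on the 2 forbidden self-matches:
Σ_{j=0}^{2} (-1)^j C(2,j)(10-j)!
= C(2,0)·10! - C(2,1)·9! + C(2,2)·8!
= 3628800 - 725760 + 40320
= 2943360

2943360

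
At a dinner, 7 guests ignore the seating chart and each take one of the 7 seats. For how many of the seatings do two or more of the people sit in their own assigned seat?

1331

# with exactly i fixed is C(7,i)·!(7-i); sum over i=2..7:
  i=2: C(7,2)·!5 = 21·44 = 924
  i=3: C(7,3)·!4 = 35·9 = 315
  i=4: C(7,4)·!3 = 35·2 = 70
  i=5: C(7,5)·!2 = 21·1 = 21
  i=6: C(7,6)·!1 = 7·0 = 0
  i=7: C(7,7)·!0 = 1·1 = 1
Total = 1331.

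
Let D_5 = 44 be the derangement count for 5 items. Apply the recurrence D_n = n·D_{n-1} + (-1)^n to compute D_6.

D_6 = 6·44 + 1 = 265.

265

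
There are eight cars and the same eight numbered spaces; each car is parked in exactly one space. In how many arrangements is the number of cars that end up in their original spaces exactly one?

Choose which one of the 8 is fixed: C(8,1) = 8.
The remaining 7 must be deranged: !7 = 1854.
Total: 8 × 1854 = 14832.

14832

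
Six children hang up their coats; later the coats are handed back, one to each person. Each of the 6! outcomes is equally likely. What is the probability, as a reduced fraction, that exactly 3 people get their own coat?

1/18

Favorable outcomes: C(6,3)·!3 = 20·2 = 40.
Total outcomes: 6! = 720.
Probability = 40/720 = 1/18.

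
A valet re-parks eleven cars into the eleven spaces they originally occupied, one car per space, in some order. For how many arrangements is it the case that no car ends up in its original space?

14684570

Use !n = (n-1)(!(n-1) + !(n-2)).
!11 = 10·(1334961 + 133496) = 10·1468457 = 14684570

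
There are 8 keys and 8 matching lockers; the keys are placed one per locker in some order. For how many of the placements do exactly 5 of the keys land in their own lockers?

112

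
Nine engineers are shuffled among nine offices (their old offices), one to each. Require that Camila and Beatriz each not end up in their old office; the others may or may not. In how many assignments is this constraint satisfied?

Inclusion-exclusion on the 2 forbidden self-matches:
Σ_{j=0}^{2} (-1)^j C(2,j)(9-j)!
= C(2,0)·9! - C(2,1)·8! + C(2,2)·7!
= 362880 - 80640 + 5040
= 287280

287280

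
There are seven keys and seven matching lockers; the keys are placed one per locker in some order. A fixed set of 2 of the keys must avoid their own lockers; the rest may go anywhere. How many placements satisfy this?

3720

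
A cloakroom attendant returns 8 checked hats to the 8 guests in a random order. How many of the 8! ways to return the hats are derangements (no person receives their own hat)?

14833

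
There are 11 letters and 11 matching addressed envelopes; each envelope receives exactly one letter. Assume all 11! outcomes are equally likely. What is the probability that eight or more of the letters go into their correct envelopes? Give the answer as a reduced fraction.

193/19958400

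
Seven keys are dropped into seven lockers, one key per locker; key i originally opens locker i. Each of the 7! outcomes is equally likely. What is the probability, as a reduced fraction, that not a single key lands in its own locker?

103/280

Favorable outcomes: !7 = 1854.
Total outcomes: 7! = 5040.
Probability = 1854/5040 = 103/280.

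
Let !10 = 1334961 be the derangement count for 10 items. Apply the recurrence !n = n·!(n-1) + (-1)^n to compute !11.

14684570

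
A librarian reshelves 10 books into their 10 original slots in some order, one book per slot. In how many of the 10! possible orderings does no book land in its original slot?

1334961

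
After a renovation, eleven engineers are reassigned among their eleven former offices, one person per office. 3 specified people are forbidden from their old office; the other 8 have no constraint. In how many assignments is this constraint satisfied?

30078720

Inclusion-exclusion on the 3 forbidden self-matches:
Σ_{j=0}^{3} (-1)^j C(3,j)(11-j)!
= C(3,0)·11! - C(3,1)·10! + C(3,2)·9! - C(3,3)·8!
= 39916800 - 10886400 + 1088640 - 40320
= 30078720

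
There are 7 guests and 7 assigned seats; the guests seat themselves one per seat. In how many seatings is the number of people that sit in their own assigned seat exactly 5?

21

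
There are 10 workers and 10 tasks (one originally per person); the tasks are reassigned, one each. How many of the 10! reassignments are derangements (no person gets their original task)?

1334961

The subfactorial !10 = [10!/e] (nearest integer).
10! = 3628800, and 3628800/e ≈ 1334960.92, so !10 = 1334961.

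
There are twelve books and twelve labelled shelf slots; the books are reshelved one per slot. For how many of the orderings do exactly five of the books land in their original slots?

Pick the 5 fixed positions: C(12,5) = 792 ways.
The other 7 form a derangement: !7 = 1854.
Total: 792 × 1854 = 1468368.

1468368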